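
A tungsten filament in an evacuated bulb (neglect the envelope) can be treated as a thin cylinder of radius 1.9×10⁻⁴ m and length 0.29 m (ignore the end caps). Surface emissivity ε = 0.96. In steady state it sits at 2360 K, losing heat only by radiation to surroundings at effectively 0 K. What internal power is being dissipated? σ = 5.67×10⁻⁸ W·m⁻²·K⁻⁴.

Steady state: P = εσA T⁴.
A = 2πrL = 3.462×10⁻⁴ m²; T⁴ = (2360)⁴ = 3.102×10¹³ K⁴.
P = 0.96 × 5.67×10⁻⁸ × 3.462×10⁻⁴ × 3.102×10¹³.

P ≈ 585 W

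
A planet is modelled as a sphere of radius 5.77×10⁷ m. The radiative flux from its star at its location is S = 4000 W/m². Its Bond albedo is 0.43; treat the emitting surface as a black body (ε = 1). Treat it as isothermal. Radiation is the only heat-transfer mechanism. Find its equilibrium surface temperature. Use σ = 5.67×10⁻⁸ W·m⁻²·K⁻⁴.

At equilibrium, absorbed power = emitted power.
Absorbing cross-section = πr² = 1.046×10¹⁶ m²; emitting surface = 4πr² = 4.184×10¹⁶ m² (ratio 4).
(1−a)S·A_cross = εσ·A_surf·T⁴  ⇒  T⁴ = (1−a)S/(4σ).
T⁴ = 0.570·4000/(4·5.67×10⁻⁸) = 1.005×10¹⁰ K⁴.
T = (1.005×10¹⁰)^(1/4).

T ≈ 317 K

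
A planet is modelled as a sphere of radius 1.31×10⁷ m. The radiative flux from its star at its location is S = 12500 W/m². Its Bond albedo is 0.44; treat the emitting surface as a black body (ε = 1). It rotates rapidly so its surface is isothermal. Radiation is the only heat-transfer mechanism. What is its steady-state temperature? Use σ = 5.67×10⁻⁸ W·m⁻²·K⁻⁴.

T ≈ 419 K

At equilibrium, absorbed power = emitted power.
Absorbing cross-section = πr² = 5.391×10¹⁴ m²; emitting surface = 4πr² = 2.157×10¹⁵ m² (ratio 4).
(1−a)S·A_cross = εσ·A_surf·T⁴  ⇒  T⁴ = (1−a)S/(4σ).
T⁴ = 0.560·12500/(4·5.67×10⁻⁸) = 3.086×10¹⁰ K⁴.
T = (3.086×10¹⁰)^(1/4).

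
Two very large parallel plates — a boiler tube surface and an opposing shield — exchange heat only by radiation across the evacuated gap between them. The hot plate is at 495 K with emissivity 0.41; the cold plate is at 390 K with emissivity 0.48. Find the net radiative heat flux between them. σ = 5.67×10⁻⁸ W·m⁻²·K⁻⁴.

For two infinite grey parallel plates, q = σ(T₁⁴ − T₂⁴)/(1/ε₁ + 1/ε₂ − 1).
T₁⁴ − T₂⁴ = 6.004×10¹⁰ − 2.313×10¹⁰ = 3.690×10¹⁰ K⁴.
1/ε₁ + 1/ε₂ − 1 = 2.439 + 2.083 − 1 = 3.522.
q = 5.67×10⁻⁸ × 3.690×10¹⁰ / 3.522.

q ≈ 594 W/m²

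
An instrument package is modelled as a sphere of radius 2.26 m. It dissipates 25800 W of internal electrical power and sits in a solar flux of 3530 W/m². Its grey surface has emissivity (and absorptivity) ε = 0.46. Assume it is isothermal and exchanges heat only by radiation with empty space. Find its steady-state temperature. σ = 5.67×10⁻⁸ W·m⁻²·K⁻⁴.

T ≈ 420 K

At steady state, absorbed solar power + internal power = radiated power.
Absorbed: α·S·A_cross = 0.46·3530·16.05 = 26060 W (cross-section πr²).
Total input = 26060 + 25800 = 51860 W.
Radiated: εσ·A_surf·T⁴ with A_surf = 4πr² = 64.18 m².
T⁴ = 51860/(0.46·5.67×10⁻⁸·64.18) = 3.098×10¹⁰ K⁴.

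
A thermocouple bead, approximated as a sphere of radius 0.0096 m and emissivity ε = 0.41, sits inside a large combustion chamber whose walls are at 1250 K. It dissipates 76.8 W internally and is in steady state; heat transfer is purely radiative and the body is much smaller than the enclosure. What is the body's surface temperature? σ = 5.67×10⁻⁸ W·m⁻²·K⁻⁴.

For a small grey body in a large enclosure, net radiated power = εσA(T⁴ − T_w⁴).
Steady state: P = εσA(T⁴ − T_w⁴) with A = 4πr² = 0.001158 m².
T⁴ = P/(εσA) + T_w⁴ = 76.8/(0.41·5.67×10⁻⁸·0.001158) + (1250)⁴
    = 2.853×10¹² + 2.441×10¹² = 5.294×10¹² K⁴.

T ≈ 1520 K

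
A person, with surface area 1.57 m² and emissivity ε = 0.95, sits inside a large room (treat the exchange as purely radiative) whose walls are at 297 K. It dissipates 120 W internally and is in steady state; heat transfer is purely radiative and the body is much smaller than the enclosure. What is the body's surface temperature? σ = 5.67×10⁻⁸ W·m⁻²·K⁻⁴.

For a small grey body in a large enclosure, net radiated power = εσA(T⁴ − T_w⁴).
Steady state: P = εσA(T⁴ − T_w⁴) with A = 1.57 m².
T⁴ = P/(εσA) + T_w⁴ = 120/(0.95·5.67×10⁻⁸·1.570) + (297)⁴
    = 1.419×10⁹ + 7.781×10⁹ = 9.200×10⁹ K⁴.

T ≈ 310 K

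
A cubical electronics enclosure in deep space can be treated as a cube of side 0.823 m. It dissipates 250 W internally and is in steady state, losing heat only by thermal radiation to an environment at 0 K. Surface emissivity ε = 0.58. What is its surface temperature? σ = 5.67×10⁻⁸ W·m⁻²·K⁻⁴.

T ≈ 208 K

Steady state: internal power = radiated power, P = εσA T⁴.
Radiating area A = 6L² = 4.064 m².
T⁴ = P/(εσA) = 250/(0.58·5.67×10⁻⁸·4.064) = 1.871×10⁹ K⁴.
T = (1.871×10⁹)^(1/4).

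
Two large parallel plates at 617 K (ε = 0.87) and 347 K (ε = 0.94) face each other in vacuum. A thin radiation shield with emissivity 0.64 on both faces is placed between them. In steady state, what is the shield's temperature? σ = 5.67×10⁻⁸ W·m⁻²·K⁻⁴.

In steady state the net flux on the hot side equals that on the cold side.
σ(T₁⁴−T_s⁴)/D₁ = σ(T_s⁴−T₂⁴)/D₂, with D₁ = 1/ε₁+1/ε_s−1 = 1.712, D₂ = 1/ε_s+1/ε₂−1 = 1.626.
Solve for T_s⁴: T_s⁴ = (D₂·T₁⁴ + D₁·T₂⁴)/(D₁+D₂) = 7.804×10¹⁰ K⁴.

T_s ≈ 529 K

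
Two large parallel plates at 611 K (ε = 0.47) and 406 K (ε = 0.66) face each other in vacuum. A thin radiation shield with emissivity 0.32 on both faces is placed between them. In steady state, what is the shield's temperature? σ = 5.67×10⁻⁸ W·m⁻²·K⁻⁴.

In steady state the net flux on the hot side equals that on the cold side.
σ(T₁⁴−T_s⁴)/D₁ = σ(T_s⁴−T₂⁴)/D₂, with D₁ = 1/ε₁+1/ε_s−1 = 4.253, D₂ = 1/ε_s+1/ε₂−1 = 3.640.
Solve for T_s⁴: T_s⁴ = (D₂·T₁⁴ + D₁·T₂⁴)/(D₁+D₂) = 7.892×10¹⁰ K⁴.

T_s ≈ 530 K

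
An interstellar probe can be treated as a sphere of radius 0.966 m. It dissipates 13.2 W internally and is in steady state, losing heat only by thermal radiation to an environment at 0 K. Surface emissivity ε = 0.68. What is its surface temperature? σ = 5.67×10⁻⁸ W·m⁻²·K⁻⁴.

T ≈ 73.5 K

Steady state: internal power = radiated power, P = εσA T⁴.
Radiating area A = 4πr² = 11.73 m².
T⁴ = P/(εσA) = 13.2/(0.68·5.67×10⁻⁸·11.73) = 2.920×10⁷ K⁴.
T = (2.920×10⁷)^(1/4).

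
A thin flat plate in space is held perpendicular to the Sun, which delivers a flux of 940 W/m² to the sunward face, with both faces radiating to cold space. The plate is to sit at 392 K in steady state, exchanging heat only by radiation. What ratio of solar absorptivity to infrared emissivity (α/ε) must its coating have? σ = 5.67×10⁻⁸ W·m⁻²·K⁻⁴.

Balance: αS·A = εσ·2A·T⁴ ⇒ α/ε = 2σT⁴/S.
α/ε = 2·5.67×10⁻⁸·(392)⁴/940 = 2·5.67×10⁻⁸·2.361×10¹⁰/940.

α/ε ≈ 2.85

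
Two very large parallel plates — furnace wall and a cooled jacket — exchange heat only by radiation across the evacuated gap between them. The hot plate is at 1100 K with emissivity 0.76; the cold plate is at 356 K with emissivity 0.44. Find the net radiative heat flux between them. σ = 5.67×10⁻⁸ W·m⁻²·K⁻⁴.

For two infinite grey parallel plates, q = σ(T₁⁴ − T₂⁴)/(1/ε₁ + 1/ε₂ − 1).
T₁⁴ − T₂⁴ = 1.464×10¹² − 1.606×10¹⁰ = 1.448×10¹² K⁴.
1/ε₁ + 1/ε₂ − 1 = 1.316 + 2.273 − 1 = 2.589.
q = 5.67×10⁻⁸ × 1.448×10¹² / 2.589.

q ≈ 31700 W/m²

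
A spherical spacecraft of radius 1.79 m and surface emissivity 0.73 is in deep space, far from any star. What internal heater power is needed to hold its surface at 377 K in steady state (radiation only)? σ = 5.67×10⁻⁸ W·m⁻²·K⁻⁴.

P ≈ 33700 W

P = εσ·4πr²·T⁴.
4πr² = 40.26 m²; T⁴ = 2.020×10¹⁰ K⁴.
P = 0.73·5.67×10⁻⁸·40.26·2.020×10¹⁰.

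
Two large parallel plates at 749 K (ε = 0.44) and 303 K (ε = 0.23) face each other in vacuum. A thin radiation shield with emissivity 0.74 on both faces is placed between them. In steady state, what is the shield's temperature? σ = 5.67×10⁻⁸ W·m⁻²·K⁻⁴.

In steady state the net flux on the hot side equals that on the cold side.
σ(T₁⁴−T_s⁴)/D₁ = σ(T_s⁴−T₂⁴)/D₂, with D₁ = 1/ε₁+1/ε_s−1 = 2.624, D₂ = 1/ε_s+1/ε₂−1 = 4.699.
Solve for T_s⁴: T_s⁴ = (D₂·T₁⁴ + D₁·T₂⁴)/(D₁+D₂) = 2.050×10¹¹ K⁴.

T_s ≈ 673 K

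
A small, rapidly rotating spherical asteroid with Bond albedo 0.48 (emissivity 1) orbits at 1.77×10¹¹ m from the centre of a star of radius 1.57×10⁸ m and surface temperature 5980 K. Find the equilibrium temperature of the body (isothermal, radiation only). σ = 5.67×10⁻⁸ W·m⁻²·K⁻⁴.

The star's surface emits σT_*⁴; at distance d the flux is S = σT_*⁴(R_*/d)².
S = 5.67×10⁻⁸·(5980)⁴·(1.57×10⁸/1.77×10¹¹)² = 57.05 W/m².
For an isothermal sphere T⁴ = (1−a)S/(4σ) = 1.308×10⁸ K⁴.

T ≈ 107 K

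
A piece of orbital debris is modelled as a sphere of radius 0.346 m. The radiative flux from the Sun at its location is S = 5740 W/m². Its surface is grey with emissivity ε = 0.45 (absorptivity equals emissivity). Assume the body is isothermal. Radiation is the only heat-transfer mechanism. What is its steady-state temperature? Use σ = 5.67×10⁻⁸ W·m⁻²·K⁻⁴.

T ≈ 399 K

At equilibrium, absorbed power = emitted power.
Absorbing cross-section = πr² = 0.3761 m²; emitting surface = 4πr² = 1.504 m² (ratio 4).
εS·A_cross = εσ·A_surf·T⁴  ⇒  T⁴ = S/(4σ)   (ε cancels).
T⁴ = 5740/(4·5.67×10⁻⁸) = 2.531×10¹⁰ K⁴.
T = (2.531×10¹⁰)^(1/4).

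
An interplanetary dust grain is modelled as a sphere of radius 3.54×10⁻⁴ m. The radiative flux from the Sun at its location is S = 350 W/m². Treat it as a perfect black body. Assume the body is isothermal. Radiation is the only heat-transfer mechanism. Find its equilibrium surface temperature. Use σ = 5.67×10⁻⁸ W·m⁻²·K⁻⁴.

At equilibrium, absorbed power = emitted power.
Absorbing cross-section = πr² = 3.937×10⁻⁷ m²; emitting surface = 4πr² = 1.575×10⁻⁶ m² (ratio 4).
S·A_cross = εσ·A_surf·T⁴  ⇒  T⁴ = S/(4σ).
T⁴ = 1.00·350/(4·5.67×10⁻⁸) = 1.543×10⁹ K⁴.
T = (1.543×10⁹)^(1/4).

T ≈ 198 K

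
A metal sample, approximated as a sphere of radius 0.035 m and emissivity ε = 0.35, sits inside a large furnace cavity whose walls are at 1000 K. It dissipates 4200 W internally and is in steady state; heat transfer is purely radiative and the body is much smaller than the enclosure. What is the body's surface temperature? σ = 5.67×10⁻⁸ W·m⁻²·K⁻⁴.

For a small grey body in a large enclosure, net radiated power = εσA(T⁴ − T_w⁴).
Steady state: P = εσA(T⁴ − T_w⁴) with A = 4πr² = 0.01539 m².
T⁴ = P/(εσA) + T_w⁴ = 4200/(0.35·5.67×10⁻⁸·0.01539) + (1000)⁴
    = 1.375×10¹³ + 1.000×10¹² = 1.475×10¹³ K⁴.

T ≈ 1960 K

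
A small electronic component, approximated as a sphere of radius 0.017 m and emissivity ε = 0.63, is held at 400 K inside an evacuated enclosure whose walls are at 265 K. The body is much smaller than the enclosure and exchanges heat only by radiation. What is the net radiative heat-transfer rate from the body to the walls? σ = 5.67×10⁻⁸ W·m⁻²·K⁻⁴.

P_net ≈ 2.68 W

For a small grey body in a large enclosure: P_net = εσA(T_body⁴ − T_wall⁴).
A = 4πr² = 0.003632 m²; T_body⁴ − T_wall⁴ = 2.560×10¹⁰ − 4.932×10⁹ = 2.067×10¹⁰ K⁴.
|P_net| = 0.63·5.67×10⁻⁸·0.003632·2.067×10¹⁰.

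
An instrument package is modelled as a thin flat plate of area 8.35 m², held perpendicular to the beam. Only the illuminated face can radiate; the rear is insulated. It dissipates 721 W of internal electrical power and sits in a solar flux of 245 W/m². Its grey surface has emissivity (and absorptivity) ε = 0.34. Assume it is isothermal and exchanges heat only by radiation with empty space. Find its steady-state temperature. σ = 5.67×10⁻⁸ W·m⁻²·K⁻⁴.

T ≈ 306 K

At steady state, absorbed solar power + internal power = radiated power.
Absorbed: α·S·A_cross = 0.34·245·8.350 = 695.6 W (cross-section A).
Total input = 695.6 + 721 = 1417 W.
Radiated: εσ·A_surf·T⁴ with A_surf = A = 8.350 m².
T⁴ = 1417/(0.34·5.67×10⁻⁸·8.350) = 8.800×10⁹ K⁴.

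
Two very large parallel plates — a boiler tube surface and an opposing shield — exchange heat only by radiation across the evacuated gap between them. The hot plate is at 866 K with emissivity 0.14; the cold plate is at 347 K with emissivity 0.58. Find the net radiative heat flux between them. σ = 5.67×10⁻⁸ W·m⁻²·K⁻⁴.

For two infinite grey parallel plates, q = σ(T₁⁴ − T₂⁴)/(1/ε₁ + 1/ε₂ − 1).
T₁⁴ − T₂⁴ = 5.624×10¹¹ − 1.450×10¹⁰ = 5.479×10¹¹ K⁴.
1/ε₁ + 1/ε₂ − 1 = 7.143 + 1.724 − 1 = 7.867.
q = 5.67×10⁻⁸ × 5.479×10¹¹ / 7.867.

q ≈ 3950 W/m²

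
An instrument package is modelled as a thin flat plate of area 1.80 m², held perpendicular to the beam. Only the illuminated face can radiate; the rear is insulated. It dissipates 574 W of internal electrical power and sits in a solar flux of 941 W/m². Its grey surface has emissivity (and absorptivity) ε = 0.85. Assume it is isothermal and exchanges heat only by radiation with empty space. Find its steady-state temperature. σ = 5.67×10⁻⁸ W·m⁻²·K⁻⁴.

T ≈ 390 K

At steady state, absorbed solar power + internal power = radiated power.
Absorbed: α·S·A_cross = 0.85·941·1.800 = 1440 W (cross-section A).
Total input = 1440 + 574 = 2014 W.
Radiated: εσ·A_surf·T⁴ with A_surf = A = 1.800 m².
T⁴ = 2014/(0.85·5.67×10⁻⁸·1.800) = 2.321×10¹⁰ K⁴.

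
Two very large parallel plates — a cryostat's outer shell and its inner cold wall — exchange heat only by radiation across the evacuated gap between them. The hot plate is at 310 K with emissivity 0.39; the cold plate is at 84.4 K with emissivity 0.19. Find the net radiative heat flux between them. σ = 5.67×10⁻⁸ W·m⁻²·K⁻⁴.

q ≈ 76.3 W/m²

For two infinite grey parallel plates, q = σ(T₁⁴ − T₂⁴)/(1/ε₁ + 1/ε₂ − 1).
T₁⁴ − T₂⁴ = 9.235×10⁹ − 5.074×10⁷ = 9.184×10⁹ K⁴.
1/ε₁ + 1/ε₂ − 1 = 2.564 + 5.263 − 1 = 6.827.
q = 5.67×10⁻⁸ × 9.184×10⁹ / 6.827.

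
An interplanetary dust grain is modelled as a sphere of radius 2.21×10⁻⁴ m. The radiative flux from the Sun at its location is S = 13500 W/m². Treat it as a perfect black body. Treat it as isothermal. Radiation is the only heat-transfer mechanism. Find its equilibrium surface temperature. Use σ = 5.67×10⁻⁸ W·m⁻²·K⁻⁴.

At equilibrium, absorbed power = emitted power.
Absorbing cross-section = πr² = 1.534×10⁻⁷ m²; emitting surface = 4πr² = 6.138×10⁻⁷ m² (ratio 4).
S·A_cross = εσ·A_surf·T⁴  ⇒  T⁴ = S/(4σ).
T⁴ = 1.00·13500/(4·5.67×10⁻⁸) = 5.952×10¹⁰ K⁴.
T = (5.952×10¹⁰)^(1/4).

T ≈ 494 K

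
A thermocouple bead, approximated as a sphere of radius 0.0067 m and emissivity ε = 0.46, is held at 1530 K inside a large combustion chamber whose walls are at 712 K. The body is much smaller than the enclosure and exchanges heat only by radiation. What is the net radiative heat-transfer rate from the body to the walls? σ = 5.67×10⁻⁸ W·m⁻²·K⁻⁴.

P_net ≈ 76.8 W

For a small grey body in a large enclosure: P_net = εσA(T_body⁴ − T_wall⁴).
A = 4πr² = 5.641×10⁻⁴ m²; T_body⁴ − T_wall⁴ = 5.480×10¹² − 2.570×10¹¹ = 5.223×10¹² K⁴.
|P_net| = 0.46·5.67×10⁻⁸·5.641×10⁻⁴·5.223×10¹².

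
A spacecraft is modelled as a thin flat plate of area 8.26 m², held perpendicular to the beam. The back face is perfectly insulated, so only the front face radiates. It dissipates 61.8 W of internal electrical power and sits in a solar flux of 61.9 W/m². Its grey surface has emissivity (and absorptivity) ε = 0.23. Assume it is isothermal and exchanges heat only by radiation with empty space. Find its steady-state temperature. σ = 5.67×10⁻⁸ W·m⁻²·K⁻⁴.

At steady state, absorbed solar power + internal power = radiated power.
Absorbed: α·S·A_cross = 0.23·61.9·8.260 = 117.6 W (cross-section A).
Total input = 117.6 + 61.8 = 179.4 W.
Radiated: εσ·A_surf·T⁴ with A_surf = A = 8.260 m².
T⁴ = 179.4/(0.23·5.67×10⁻⁸·8.260) = 1.665×10⁹ K⁴.

T ≈ 202 K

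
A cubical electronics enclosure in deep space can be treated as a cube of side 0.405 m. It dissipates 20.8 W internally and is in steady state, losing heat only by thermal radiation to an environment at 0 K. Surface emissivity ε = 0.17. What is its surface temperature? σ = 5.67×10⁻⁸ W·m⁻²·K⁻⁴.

T ≈ 216 K

Steady state: internal power = radiated power, P = εσA T⁴.
Radiating area A = 6L² = 0.9842 m².
T⁴ = P/(εσA) = 20.8/(0.17·5.67×10⁻⁸·0.9842) = 2.193×10⁹ K⁴.
T = (2.193×10⁹)^(1/4).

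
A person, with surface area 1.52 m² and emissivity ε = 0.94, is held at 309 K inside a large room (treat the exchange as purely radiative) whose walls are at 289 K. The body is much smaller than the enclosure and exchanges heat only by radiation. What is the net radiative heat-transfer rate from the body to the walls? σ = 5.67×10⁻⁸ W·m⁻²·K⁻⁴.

For a small grey body in a large enclosure: P_net = εσA(T_body⁴ − T_wall⁴).
A = 1.52 m²; T_body⁴ − T_wall⁴ = 9.117×10⁹ − 6.976×10⁹ = 2.141×10⁹ K⁴.
|P_net| = 0.94·5.67×10⁻⁸·1.520·2.141×10⁹.

P_net ≈ 173 W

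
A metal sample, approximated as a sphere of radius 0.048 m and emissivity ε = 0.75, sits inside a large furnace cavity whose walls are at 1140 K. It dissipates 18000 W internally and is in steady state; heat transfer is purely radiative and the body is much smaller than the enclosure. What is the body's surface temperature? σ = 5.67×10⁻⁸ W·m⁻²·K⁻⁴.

T ≈ 2010 K

For a small grey body in a large enclosure, net radiated power = εσA(T⁴ − T_w⁴).
Steady state: P = εσA(T⁴ − T_w⁴) with A = 4πr² = 0.02895 m².
T⁴ = P/(εσA) + T_w⁴ = 18000/(0.75·5.67×10⁻⁸·0.02895) + (1140)⁴
    = 1.462×10¹³ + 1.689×10¹² = 1.631×10¹³ K⁴.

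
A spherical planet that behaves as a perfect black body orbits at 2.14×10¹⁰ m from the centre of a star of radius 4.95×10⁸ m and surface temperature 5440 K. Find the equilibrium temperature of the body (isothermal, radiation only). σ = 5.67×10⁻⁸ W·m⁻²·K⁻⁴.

T ≈ 585 K

The star's surface emits σT_*⁴; at distance d the flux is S = σT_*⁴(R_*/d)².
S = 5.67×10⁻⁸·(5440)⁴·(4.95×10⁸/2.14×10¹⁰)² = 26570 W/m².
For an isothermal sphere T⁴ = (1−a)S/(4σ) = 1.171×10¹¹ K⁴.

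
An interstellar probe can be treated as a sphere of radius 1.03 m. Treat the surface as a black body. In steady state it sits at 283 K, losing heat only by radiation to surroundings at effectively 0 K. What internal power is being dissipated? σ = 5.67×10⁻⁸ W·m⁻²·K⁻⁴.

P ≈ 4850 W

Steady state: P = εσA T⁴.
A = 4πr² = 13.33 m²; T⁴ = (283)⁴ = 6.414×10⁹ K⁴.
P = 1.0 × 5.67×10⁻⁸ × 13.33 × 6.414×10⁹.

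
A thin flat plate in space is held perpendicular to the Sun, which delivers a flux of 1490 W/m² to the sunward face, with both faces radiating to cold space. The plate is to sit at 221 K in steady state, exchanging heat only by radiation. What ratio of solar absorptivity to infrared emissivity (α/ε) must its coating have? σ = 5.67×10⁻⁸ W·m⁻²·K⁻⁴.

α/ε ≈ 0.182

Balance: αS·A = εσ·2A·T⁴ ⇒ α/ε = 2σT⁴/S.
α/ε = 2·5.67×10⁻⁸·(221)⁴/1490 = 2·5.67×10⁻⁸·2.385×10⁹/1490.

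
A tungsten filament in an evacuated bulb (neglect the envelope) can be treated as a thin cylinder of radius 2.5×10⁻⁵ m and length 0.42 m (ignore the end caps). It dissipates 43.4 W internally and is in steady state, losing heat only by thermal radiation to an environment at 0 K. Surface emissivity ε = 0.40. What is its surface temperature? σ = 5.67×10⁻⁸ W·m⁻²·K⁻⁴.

T ≈ 2320 K

Steady state: internal power = radiated power, P = εσA T⁴.
Radiating area A = 2πrL = 6.597×10⁻⁵ m².
T⁴ = P/(εσA) = 43.4/(0.40·5.67×10⁻⁸·6.597×10⁻⁵) = 2.901×10¹³ K⁴.
T = (2.901×10¹³)^(1/4).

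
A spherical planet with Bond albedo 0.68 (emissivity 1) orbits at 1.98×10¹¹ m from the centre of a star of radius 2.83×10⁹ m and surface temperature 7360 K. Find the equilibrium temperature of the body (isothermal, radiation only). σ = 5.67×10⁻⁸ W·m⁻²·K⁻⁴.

The star's surface emits σT_*⁴; at distance d the flux is S = σT_*⁴(R_*/d)².
S = 5.67×10⁻⁸·(7360)⁴·(2.83×10⁹/1.98×10¹¹)² = 33990 W/m².
For an isothermal sphere T⁴ = (1−a)S/(4σ) = 4.796×10¹⁰ K⁴.

T ≈ 468 K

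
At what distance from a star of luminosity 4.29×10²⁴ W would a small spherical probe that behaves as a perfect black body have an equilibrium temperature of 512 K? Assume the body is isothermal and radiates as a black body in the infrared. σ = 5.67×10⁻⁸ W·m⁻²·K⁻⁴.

d ≈ 4.68×10⁹ m

For an isothermal black-emitting sphere, (1−a)S·πr² = σ·4πr²·T⁴ ⇒ S = 4σT⁴/(1−a).
S = 4·5.67×10⁻⁸·(512)⁴/1.00 = 15590 W/m².
Flux falls as S = L/(4πd²), so d = √(L/(4πS)) = √(4.29×10²⁴/(4π·15590)).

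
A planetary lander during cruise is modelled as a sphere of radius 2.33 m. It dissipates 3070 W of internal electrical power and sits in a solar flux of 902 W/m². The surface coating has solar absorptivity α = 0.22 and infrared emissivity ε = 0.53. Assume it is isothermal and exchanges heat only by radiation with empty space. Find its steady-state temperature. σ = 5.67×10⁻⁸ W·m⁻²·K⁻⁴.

T ≈ 237 K

At steady state, absorbed solar power + internal power = radiated power.
Absorbed: α·S·A_cross = 0.22·902·17.06 = 3384 W (cross-section πr²).
Total input = 3384 + 3070 = 6454 W.
Radiated: εσ·A_surf·T⁴ with A_surf = 4πr² = 68.22 m².
T⁴ = 6454/(0.53·5.67×10⁻⁸·68.22) = 3.148×10⁹ K⁴.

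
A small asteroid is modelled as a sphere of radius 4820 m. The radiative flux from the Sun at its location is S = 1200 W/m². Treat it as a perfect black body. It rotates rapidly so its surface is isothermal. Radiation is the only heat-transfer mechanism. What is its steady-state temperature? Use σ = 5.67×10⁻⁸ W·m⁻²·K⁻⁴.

At equilibrium, absorbed power = emitted power.
Absorbing cross-section = πr² = 7.299×10⁷ m²; emitting surface = 4πr² = 2.919×10⁸ m² (ratio 4).
S·A_cross = εσ·A_surf·T⁴  ⇒  T⁴ = S/(4σ).
T⁴ = 1.00·1200/(4·5.67×10⁻⁸) = 5.291×10⁹ K⁴.
T = (5.291×10⁹)^(1/4).

T ≈ 270 K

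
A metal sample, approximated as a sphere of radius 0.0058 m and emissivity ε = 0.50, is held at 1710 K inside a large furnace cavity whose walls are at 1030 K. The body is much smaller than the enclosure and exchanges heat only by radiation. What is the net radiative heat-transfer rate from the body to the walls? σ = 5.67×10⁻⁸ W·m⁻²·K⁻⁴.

For a small grey body in a large enclosure: P_net = εσA(T_body⁴ − T_wall⁴).
A = 4πr² = 4.227×10⁻⁴ m²; T_body⁴ − T_wall⁴ = 8.550×10¹² − 1.126×10¹² = 7.425×10¹² K⁴.
|P_net| = 0.50·5.67×10⁻⁸·4.227×10⁻⁴·7.425×10¹².

P_net ≈ 89.0 W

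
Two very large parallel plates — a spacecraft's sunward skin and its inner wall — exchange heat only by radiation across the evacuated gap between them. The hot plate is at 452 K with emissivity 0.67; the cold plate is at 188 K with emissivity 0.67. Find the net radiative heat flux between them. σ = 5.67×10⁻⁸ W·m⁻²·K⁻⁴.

For two infinite grey parallel plates, q = σ(T₁⁴ − T₂⁴)/(1/ε₁ + 1/ε₂ − 1).
T₁⁴ − T₂⁴ = 4.174×10¹⁰ − 1.249×10⁹ = 4.049×10¹⁰ K⁴.
1/ε₁ + 1/ε₂ − 1 = 1.493 + 1.493 − 1 = 1.985.
q = 5.67×10⁻⁸ × 4.049×10¹⁰ / 1.985.

q ≈ 1160 W/m²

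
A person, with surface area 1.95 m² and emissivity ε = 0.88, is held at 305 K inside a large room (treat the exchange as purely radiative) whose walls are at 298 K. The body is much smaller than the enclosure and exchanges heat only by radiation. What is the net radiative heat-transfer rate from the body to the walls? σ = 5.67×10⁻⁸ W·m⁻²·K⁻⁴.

For a small grey body in a large enclosure: P_net = εσA(T_body⁴ − T_wall⁴).
A = 1.95 m²; T_body⁴ − T_wall⁴ = 8.654×10⁹ − 7.886×10⁹ = 7.675×10⁸ K⁴.
|P_net| = 0.88·5.67×10⁻⁸·1.950·7.675×10⁸.

P_net ≈ 74.7 W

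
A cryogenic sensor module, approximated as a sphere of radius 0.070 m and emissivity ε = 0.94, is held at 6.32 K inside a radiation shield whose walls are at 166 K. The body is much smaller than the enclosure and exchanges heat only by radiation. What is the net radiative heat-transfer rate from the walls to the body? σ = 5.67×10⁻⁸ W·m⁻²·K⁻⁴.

For a small grey body in a large enclosure: P_net = εσA(T_body⁴ − T_wall⁴).
A = 4πr² = 0.06158 m²; T_body⁴ − T_wall⁴ = 1595 − 7.593×10⁸ = -7.593×10⁸ K⁴.
|P_net| = 0.94·5.67×10⁻⁸·0.06158·7.593×10⁸.

P_net ≈ 2.49 W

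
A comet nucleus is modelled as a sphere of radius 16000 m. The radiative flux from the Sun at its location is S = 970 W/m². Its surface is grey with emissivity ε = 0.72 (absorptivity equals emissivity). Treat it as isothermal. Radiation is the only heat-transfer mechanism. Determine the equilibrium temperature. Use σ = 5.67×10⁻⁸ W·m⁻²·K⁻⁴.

At equilibrium, absorbed power = emitted power.
Absorbing cross-section = πr² = 8.042×10⁸ m²; emitting surface = 4πr² = 3.217×10⁹ m² (ratio 4).
εS·A_cross = εσ·A_surf·T⁴  ⇒  T⁴ = S/(4σ)   (ε cancels).
T⁴ = 970/(4·5.67×10⁻⁸) = 4.277×10⁹ K⁴.
T = (4.277×10⁹)^(1/4).

T ≈ 256 K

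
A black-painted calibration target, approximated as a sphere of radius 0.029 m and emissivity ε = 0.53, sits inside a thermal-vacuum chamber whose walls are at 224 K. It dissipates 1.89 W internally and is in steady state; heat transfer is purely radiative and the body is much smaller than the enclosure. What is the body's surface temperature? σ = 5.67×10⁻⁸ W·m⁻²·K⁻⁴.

For a small grey body in a large enclosure, net radiated power = εσA(T⁴ − T_w⁴).
Steady state: P = εσA(T⁴ − T_w⁴) with A = 4πr² = 0.01057 m².
T⁴ = P/(εσA) + T_w⁴ = 1.89/(0.53·5.67×10⁻⁸·0.01057) + (224)⁴
    = 5.951×10⁹ + 2.518×10⁹ = 8.469×10⁹ K⁴.

T ≈ 303 K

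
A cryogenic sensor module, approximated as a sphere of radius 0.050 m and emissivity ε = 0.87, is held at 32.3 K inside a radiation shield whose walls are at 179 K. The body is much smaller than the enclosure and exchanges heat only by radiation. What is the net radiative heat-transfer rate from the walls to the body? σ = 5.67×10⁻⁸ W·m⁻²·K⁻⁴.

For a small grey body in a large enclosure: P_net = εσA(T_body⁴ − T_wall⁴).
A = 4πr² = 0.03142 m²; T_body⁴ − T_wall⁴ = 1.088×10⁶ − 1.027×10⁹ = -1.026×10⁹ K⁴.
|P_net| = 0.87·5.67×10⁻⁸·0.03142·1.026×10⁹.

P_net ≈ 1.59 W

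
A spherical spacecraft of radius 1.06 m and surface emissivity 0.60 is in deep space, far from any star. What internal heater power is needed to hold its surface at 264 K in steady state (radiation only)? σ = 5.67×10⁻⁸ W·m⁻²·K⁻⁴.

P ≈ 2330 W

P = εσ·4πr²·T⁴.
4πr² = 14.12 m²; T⁴ = 4.858×10⁹ K⁴.
P = 0.60·5.67×10⁻⁸·14.12·4.858×10⁹.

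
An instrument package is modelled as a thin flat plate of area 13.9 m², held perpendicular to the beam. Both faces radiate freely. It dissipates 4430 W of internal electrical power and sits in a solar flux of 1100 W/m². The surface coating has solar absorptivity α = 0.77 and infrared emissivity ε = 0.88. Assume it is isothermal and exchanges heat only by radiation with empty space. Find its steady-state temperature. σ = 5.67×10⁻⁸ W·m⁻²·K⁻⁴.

T ≈ 329 K

At steady state, absorbed solar power + internal power = radiated power.
Absorbed: α·S·A_cross = 0.77·1100·13.90 = 11770 W (cross-section A).
Total input = 11770 + 4430 = 16200 W.
Radiated: εσ·A_surf·T⁴ with A_surf = 2A = 27.80 m².
T⁴ = 16200/(0.88·5.67×10⁻⁸·27.80) = 1.168×10¹⁰ K⁴.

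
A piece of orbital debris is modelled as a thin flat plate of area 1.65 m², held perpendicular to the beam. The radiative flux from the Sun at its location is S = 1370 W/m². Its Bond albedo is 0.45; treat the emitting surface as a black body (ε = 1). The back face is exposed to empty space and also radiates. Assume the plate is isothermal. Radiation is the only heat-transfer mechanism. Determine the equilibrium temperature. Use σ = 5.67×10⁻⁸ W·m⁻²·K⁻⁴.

At equilibrium, absorbed power = emitted power.
Absorbing cross-section = A = 1.650 m²; emitting surface = 2A = 3.300 m² (ratio 2).
(1−a)S·A_cross = εσ·A_surf·T⁴  ⇒  T⁴ = (1−a)S/(2σ).
T⁴ = 0.550·1370/(2·5.67×10⁻⁸) = 6.645×10⁹ K⁴.
T = (6.645×10⁹)^(1/4).

T ≈ 286 K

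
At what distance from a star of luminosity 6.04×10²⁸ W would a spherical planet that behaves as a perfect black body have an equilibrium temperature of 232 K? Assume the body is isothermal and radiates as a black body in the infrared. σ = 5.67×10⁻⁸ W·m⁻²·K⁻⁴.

For an isothermal black-emitting sphere, (1−a)S·πr² = σ·4πr²·T⁴ ⇒ S = 4σT⁴/(1−a).
S = 4·5.67×10⁻⁸·(232)⁴/1.00 = 657.0 W/m².
Flux falls as S = L/(4πd²), so d = √(L/(4πS)) = √(6.04×10²⁸/(4π·657.0)).

d ≈ 2.70×10¹² m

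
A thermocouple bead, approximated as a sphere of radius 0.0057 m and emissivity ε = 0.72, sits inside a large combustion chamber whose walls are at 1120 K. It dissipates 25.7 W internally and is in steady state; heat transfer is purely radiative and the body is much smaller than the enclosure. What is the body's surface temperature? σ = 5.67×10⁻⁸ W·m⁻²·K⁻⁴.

T ≈ 1330 K

For a small grey body in a large enclosure, net radiated power = εσA(T⁴ − T_w⁴).
Steady state: P = εσA(T⁴ − T_w⁴) with A = 4πr² = 4.083×10⁻⁴ m².
T⁴ = P/(εσA) + T_w⁴ = 25.7/(0.72·5.67×10⁻⁸·4.083×10⁻⁴) + (1120)⁴
    = 1.542×10¹² + 1.574×10¹² = 3.115×10¹² K⁴.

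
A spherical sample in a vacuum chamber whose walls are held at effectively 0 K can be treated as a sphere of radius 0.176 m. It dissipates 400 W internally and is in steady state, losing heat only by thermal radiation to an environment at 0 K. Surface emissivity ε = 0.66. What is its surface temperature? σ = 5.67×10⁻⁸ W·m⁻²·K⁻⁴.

T ≈ 407 K

Steady state: internal power = radiated power, P = εσA T⁴.
Radiating area A = 4πr² = 0.3893 m².
T⁴ = P/(εσA) = 400/(0.66·5.67×10⁻⁸·0.3893) = 2.746×10¹⁰ K⁴.
T = (2.746×10¹⁰)^(1/4).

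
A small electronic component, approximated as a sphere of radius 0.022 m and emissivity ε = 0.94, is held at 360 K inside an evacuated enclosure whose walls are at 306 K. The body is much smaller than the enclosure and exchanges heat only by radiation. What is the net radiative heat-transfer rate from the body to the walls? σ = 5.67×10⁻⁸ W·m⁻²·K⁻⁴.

For a small grey body in a large enclosure: P_net = εσA(T_body⁴ − T_wall⁴).
A = 4πr² = 0.006082 m²; T_body⁴ − T_wall⁴ = 1.680×10¹⁰ − 8.768×10⁹ = 8.028×10⁹ K⁴.
|P_net| = 0.94·5.67×10⁻⁸·0.006082·8.028×10⁹.

P_net ≈ 2.60 W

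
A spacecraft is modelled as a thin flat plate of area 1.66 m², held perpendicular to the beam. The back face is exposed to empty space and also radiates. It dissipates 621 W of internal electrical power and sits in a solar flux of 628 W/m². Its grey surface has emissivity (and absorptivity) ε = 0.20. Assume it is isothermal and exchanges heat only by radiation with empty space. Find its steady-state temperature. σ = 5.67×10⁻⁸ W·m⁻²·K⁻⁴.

At steady state, absorbed solar power + internal power = radiated power.
Absorbed: α·S·A_cross = 0.20·628·1.660 = 208.5 W (cross-section A).
Total input = 208.5 + 621 = 829.5 W.
Radiated: εσ·A_surf·T⁴ with A_surf = 2A = 3.320 m².
T⁴ = 829.5/(0.20·5.67×10⁻⁸·3.320) = 2.203×10¹⁰ K⁴.

T ≈ 385 K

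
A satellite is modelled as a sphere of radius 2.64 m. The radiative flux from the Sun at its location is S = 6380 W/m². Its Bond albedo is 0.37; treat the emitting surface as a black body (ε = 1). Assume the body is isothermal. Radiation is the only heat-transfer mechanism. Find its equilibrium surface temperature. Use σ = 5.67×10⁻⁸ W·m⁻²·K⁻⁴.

At equilibrium, absorbed power = emitted power.
Absorbing cross-section = πr² = 21.90 m²; emitting surface = 4πr² = 87.58 m² (ratio 4).
(1−a)S·A_cross = εσ·A_surf·T⁴  ⇒  T⁴ = (1−a)S/(4σ).
T⁴ = 0.630·6380/(4·5.67×10⁻⁸) = 1.772×10¹⁰ K⁴.
T = (1.772×10¹⁰)^(1/4).

T ≈ 365 K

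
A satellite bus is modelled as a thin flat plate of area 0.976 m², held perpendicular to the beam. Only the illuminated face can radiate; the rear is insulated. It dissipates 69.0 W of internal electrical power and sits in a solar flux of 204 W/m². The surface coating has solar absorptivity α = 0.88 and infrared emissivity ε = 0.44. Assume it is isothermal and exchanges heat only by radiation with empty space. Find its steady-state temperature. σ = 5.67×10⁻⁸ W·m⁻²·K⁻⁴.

T ≈ 316 K

At steady state, absorbed solar power + internal power = radiated power.
Absorbed: α·S·A_cross = 0.88·204·0.9760 = 175.2 W (cross-section A).
Total input = 175.2 + 69.0 = 244.2 W.
Radiated: εσ·A_surf·T⁴ with A_surf = A = 0.9760 m².
T⁴ = 244.2/(0.44·5.67×10⁻⁸·0.9760) = 1.003×10¹⁰ K⁴.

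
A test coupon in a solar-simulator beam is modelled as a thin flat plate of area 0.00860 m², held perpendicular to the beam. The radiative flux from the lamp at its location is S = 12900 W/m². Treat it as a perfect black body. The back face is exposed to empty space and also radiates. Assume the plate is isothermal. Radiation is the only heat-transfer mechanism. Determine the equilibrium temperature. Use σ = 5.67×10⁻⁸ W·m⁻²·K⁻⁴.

At equilibrium, absorbed power = emitted power.
Absorbing cross-section = A = 0.008600 m²; emitting surface = 2A = 0.01720 m² (ratio 2).
S·A_cross = εσ·A_surf·T⁴  ⇒  T⁴ = S/(2σ).
T⁴ = 1.00·12900/(2·5.67×10⁻⁸) = 1.138×10¹¹ K⁴.
T = (1.138×10¹¹)^(1/4).

T ≈ 581 K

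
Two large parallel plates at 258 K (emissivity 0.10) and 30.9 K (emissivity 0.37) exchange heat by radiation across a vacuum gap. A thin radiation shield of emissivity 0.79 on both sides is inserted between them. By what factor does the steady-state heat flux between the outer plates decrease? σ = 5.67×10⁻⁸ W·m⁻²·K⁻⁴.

factor ≈ 1.13

Without shield: q₀ = σΔ(T⁴)/(1/ε₁+1/ε₂−1) with denominator 11.70.
With shield the two gaps are in series; the resistances add: (1/ε₁+1/ε_s−1)+(1/ε_s+1/ε₂−1) = 10.27+2.969 = 13.23.
Heat-flux ratio q₀/q = 13.23/11.70.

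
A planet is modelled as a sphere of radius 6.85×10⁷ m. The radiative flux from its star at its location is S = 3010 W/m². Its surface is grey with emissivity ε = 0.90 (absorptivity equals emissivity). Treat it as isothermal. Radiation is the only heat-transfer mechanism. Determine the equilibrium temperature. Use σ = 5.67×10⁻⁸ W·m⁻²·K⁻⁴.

T ≈ 339 K

At equilibrium, absorbed power = emitted power.
Absorbing cross-section = πr² = 1.474×10¹⁶ m²; emitting surface = 4πr² = 5.896×10¹⁶ m² (ratio 4).
εS·A_cross = εσ·A_surf·T⁴  ⇒  T⁴ = S/(4σ)   (ε cancels).
T⁴ = 3010/(4·5.67×10⁻⁸) = 1.327×10¹⁰ K⁴.
T = (1.327×10¹⁰)^(1/4).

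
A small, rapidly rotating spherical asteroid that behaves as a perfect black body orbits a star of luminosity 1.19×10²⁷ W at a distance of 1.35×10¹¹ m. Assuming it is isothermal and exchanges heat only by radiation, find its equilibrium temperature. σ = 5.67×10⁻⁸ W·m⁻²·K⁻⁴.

First find the stellar flux at distance d: S = L/(4πd²) = 1.19×10²⁷/(4π·(1.35×10¹¹)²) = 5196 W/m².
For an isothermal sphere, absorbed (1−a)S·πr² = emitted σ·4πr²·T⁴, so T⁴ = (1−a)S/(4σ).
T⁴ = 1.00·5196/(4·5.67×10⁻⁸) = 2.291×10¹⁰ K⁴.

T ≈ 389 K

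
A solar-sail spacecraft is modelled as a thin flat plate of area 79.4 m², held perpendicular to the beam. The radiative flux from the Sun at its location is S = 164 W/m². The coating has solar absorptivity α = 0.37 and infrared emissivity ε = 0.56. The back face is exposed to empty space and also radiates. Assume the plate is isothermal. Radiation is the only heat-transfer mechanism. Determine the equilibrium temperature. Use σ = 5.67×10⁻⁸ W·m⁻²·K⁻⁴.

At equilibrium, absorbed power = emitted power.
Absorbing cross-section = A = 79.40 m²; emitting surface = 2A = 158.8 m² (ratio 2).
αS·A_cross = εσ·A_surf·T⁴  ⇒  T⁴ = αS/(ε·2σ).
T⁴ = 0.370·164/(0.56·2·5.67×10⁻⁸) = 9.555×10⁸ K⁴.
T = (9.555×10⁸)^(1/4).

T ≈ 176 K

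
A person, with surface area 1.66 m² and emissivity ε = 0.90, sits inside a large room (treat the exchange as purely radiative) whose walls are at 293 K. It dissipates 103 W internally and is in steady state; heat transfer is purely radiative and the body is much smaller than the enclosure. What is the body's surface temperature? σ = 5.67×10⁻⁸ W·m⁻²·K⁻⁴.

For a small grey body in a large enclosure, net radiated power = εσA(T⁴ − T_w⁴).
Steady state: P = εσA(T⁴ − T_w⁴) with A = 1.66 m².
T⁴ = P/(εσA) + T_w⁴ = 103/(0.90·5.67×10⁻⁸·1.660) + (293)⁴
    = 1.216×10⁹ + 7.370×10⁹ = 8.586×10⁹ K⁴.

T ≈ 304 K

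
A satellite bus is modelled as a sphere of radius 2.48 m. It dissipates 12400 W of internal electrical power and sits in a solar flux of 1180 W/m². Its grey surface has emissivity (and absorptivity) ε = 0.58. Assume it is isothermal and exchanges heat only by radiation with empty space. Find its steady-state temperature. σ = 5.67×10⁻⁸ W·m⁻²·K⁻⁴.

At steady state, absorbed solar power + internal power = radiated power.
Absorbed: α·S·A_cross = 0.58·1180·19.32 = 13220 W (cross-section πr²).
Total input = 13220 + 12400 = 25620 W.
Radiated: εσ·A_surf·T⁴ with A_surf = 4πr² = 77.29 m².
T⁴ = 25620/(0.58·5.67×10⁻⁸·77.29) = 1.008×10¹⁰ K⁴.

T ≈ 317 K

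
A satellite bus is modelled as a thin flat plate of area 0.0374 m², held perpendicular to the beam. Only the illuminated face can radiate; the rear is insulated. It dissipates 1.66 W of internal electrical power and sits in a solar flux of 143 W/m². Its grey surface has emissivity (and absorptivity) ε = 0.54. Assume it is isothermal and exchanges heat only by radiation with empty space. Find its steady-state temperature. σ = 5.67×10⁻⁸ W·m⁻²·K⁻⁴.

At steady state, absorbed solar power + internal power = radiated power.
Absorbed: α·S·A_cross = 0.54·143·0.03740 = 2.888 W (cross-section A).
Total input = 2.888 + 1.66 = 4.548 W.
Radiated: εσ·A_surf·T⁴ with A_surf = A = 0.03740 m².
T⁴ = 4.548/(0.54·5.67×10⁻⁸·0.03740) = 3.972×10⁹ K⁴.

T ≈ 251 K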